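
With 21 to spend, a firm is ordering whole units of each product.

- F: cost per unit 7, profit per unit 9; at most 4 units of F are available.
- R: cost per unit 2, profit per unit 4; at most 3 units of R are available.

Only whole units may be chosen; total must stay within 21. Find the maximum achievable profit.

This is a bounded integer knapsack.
R has the best ratio (4/2); taking only R gives at most 3×4 = 12 (stopped by the supply cap of 3).
Mixing does better — 2×F and 3×R: cost 20 ≤ 21, profit 2·9 + 3·4 = 30.

30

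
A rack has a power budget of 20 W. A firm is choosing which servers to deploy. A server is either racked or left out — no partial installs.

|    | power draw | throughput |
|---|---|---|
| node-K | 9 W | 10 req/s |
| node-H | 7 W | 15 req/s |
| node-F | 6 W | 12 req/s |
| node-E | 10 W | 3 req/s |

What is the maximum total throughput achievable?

Allowing fractional choices, the relaxed optimum would be about 34.8, but servers are indivisible.
node-H + node-F: power draw 7 + 6 = 13 ≤ 20, throughput 15 + 12 = 27.
node-K + node-H: power draw 9 + 7 = 16 ≤ 20, throughput 10 + 15 = 25.
Best is node-H and node-F with total throughput 27.

27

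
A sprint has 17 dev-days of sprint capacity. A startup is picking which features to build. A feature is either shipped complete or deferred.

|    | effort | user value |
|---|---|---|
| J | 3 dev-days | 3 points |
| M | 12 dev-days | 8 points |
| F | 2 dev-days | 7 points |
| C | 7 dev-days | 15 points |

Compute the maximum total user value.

This is an integer program with binary decision variables.
Allowing fractional choices, the relaxed optimum would be about 28.3, but features are indivisible.
J + F + C: effort 3 + 2 + 7 = 12 ≤ 17, user value 3 + 7 + 15 = 25.
F + C: effort 2 + 7 = 9 ≤ 17, user value 7 + 15 = 22.
J + C: effort 3 + 7 = 10 ≤ 17, user value 3 + 15 = 18.
Best is J, F, and C with total user value 25.

25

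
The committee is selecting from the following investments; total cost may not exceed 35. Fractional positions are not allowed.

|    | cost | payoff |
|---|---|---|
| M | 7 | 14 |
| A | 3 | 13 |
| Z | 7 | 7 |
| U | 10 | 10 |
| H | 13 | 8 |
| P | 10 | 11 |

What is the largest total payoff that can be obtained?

48

Take M, A, U, and P: cost 7 + 3 + 10 + 10 = 30 ≤ 35, payoff 14 + 13 + 10 + 11 = 48.
No other feasible combination does better.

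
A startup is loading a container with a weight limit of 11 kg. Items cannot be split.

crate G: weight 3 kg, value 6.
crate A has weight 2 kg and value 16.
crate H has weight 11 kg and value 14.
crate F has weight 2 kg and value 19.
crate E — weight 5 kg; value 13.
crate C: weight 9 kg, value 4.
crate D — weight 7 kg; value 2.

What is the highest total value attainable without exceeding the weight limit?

crate G + crate A + crate F: weight 3 + 2 + 2 = 7 ≤ 11, value 6 + 16 + 19 = 41.
crate A + crate F + crate E: weight 2 + 2 + 5 = 9 ≤ 11, value 16 + 19 + 13 = 48.
Best is crate A, crate F, and crate E with total value 48.

48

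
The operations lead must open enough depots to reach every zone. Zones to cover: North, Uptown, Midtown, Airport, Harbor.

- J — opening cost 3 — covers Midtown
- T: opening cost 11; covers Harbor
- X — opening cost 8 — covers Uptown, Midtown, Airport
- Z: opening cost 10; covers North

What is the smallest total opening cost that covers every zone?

29

Choose T, X, and Z: together they cover North, Uptown, Midtown, Airport, Harbor — every zone.
Total opening cost: 11 + 8 + 10 = 29.
No cover costs less than 29.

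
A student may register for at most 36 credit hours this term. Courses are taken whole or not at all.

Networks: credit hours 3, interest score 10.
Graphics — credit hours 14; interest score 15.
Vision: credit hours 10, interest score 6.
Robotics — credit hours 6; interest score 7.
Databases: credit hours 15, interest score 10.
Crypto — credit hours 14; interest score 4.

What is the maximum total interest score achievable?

Networks + Vision + Robotics + Databases: credit hours 3 + 10 + 6 + 15 = 34 ≤ 36, interest score 10 + 6 + 7 + 10 = 33.
Networks + Graphics + Databases: credit hours 3 + 14 + 15 = 32 ≤ 36, interest score 10 + 15 + 10 = 35.
Networks + Graphics + Vision + Robotics: credit hours 3 + 14 + 10 + 6 = 33 ≤ 36, interest score 10 + 15 + 6 + 7 = 38.
Best is Networks, Graphics, Vision, and Robotics with total interest score 38.

38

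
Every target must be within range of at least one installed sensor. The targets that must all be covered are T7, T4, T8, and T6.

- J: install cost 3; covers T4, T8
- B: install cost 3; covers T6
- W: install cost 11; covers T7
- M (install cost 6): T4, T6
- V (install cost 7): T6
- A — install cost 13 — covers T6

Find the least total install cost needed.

17

Choose J, B, and W: together they cover T7, T4, T8, T6 — every target.
Total install cost: 3 + 3 + 11 = 17.
No cover costs less than 17.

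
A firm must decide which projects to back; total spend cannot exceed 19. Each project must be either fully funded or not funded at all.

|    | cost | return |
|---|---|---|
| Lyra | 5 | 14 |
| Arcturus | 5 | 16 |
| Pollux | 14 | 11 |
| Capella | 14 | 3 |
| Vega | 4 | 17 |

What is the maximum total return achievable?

Arcturus + Vega: cost 5 + 4 = 9 ≤ 19, return 16 + 17 = 33.
Lyra + Arcturus + Vega: cost 5 + 5 + 4 = 14 ≤ 19, return 14 + 16 + 17 = 47.
Lyra + Vega: cost 5 + 4 = 9 ≤ 19, return 14 + 17 = 31.
Best is Lyra, Arcturus, and Vega with total return 47.

47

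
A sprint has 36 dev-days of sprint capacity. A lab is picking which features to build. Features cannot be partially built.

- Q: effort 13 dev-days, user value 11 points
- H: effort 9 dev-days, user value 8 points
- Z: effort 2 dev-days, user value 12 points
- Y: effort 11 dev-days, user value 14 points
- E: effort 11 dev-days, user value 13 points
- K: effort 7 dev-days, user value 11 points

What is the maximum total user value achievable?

50

This is an integer program with binary decision variables.
Take Z, Y, E, and K: effort 2 + 11 + 11 + 7 = 31 ≤ 36, user value 12 + 14 + 13 + 11 = 50.
No other feasible combination does better.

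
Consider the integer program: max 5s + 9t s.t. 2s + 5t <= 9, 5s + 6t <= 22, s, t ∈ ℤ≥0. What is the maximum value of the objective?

20

Relaxing integrality, the LP optimum is 22.23 at (s,t) = (4.31, 0.0769), which is not an integer point.
(s,t)=(4,0): 2·4+5·0=8≤9, 5·4+6·0=20≤22, objective 20.
(s,t)=(3,0): 2·3+5·0=6≤9, 5·3+6·0=15≤22, objective 15.
The best lattice point is (4,0), giving 20.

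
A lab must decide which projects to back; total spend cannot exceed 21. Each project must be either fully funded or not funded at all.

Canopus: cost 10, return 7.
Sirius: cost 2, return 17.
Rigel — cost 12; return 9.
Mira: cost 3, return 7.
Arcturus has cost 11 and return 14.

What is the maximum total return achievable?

Allowing fractional choices, the relaxed optimum would be about 41.8, but projects are indivisible.
Sirius + Rigel + Mira: cost 2 + 12 + 3 = 17 ≤ 21, return 17 + 9 + 7 = 33.
Sirius + Mira + Arcturus: cost 2 + 3 + 11 = 16 ≤ 21, return 17 + 7 + 14 = 38.
Best is Sirius, Mira, and Arcturus with total return 38.

38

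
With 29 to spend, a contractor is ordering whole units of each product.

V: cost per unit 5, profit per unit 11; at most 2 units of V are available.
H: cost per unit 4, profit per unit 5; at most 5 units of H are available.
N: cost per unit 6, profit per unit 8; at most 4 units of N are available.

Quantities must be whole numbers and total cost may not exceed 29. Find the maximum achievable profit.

2×V, 3×H, and 1×N: cost 28 ≤ 29, profit 2·11 + 3·5 + 1·8 = 45.
2×V and 3×N: cost 28 ≤ 29, profit 2·11 + 3·8 = 46.
Best is 46.

46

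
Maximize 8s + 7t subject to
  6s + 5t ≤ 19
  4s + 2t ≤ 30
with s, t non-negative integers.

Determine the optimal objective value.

24

(s,t)=(3,0) is feasible, giving 24.
(s,t)=(2,1) is feasible, giving 23.
(s,t)=(1,2) is feasible, giving 22.
The best lattice point is (3,0), giving 24.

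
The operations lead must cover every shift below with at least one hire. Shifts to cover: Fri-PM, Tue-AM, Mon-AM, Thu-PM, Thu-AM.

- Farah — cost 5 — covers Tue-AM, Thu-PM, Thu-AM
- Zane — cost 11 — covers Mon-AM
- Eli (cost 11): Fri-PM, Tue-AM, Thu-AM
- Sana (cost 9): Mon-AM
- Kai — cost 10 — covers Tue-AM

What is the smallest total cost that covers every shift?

Choose Farah, Eli, and Sana: together they cover Fri-PM, Tue-AM, Mon-AM, Thu-PM, Thu-AM — every shift.
Total cost: 5 + 11 + 9 = 25.

25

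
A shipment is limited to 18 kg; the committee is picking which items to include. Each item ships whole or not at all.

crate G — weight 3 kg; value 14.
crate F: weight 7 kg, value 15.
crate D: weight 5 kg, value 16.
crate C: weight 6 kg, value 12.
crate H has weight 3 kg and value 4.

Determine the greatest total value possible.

Treat it as a binary knapsack problem.
crate G + crate D + crate C + crate H: weight 3 + 5 + 6 + 3 = 17 ≤ 18, value 14 + 16 + 12 + 4 = 46.
crate G + crate F + crate D + crate H: weight 3 + 7 + 5 + 3 = 18 ≤ 18, value 14 + 15 + 16 + 4 = 49.
crate G + crate F + crate D: weight 3 + 7 + 5 = 15 ≤ 18, value 14 + 15 + 16 = 45.
Best is crate G, crate F, crate D, and crate H with total value 49.

49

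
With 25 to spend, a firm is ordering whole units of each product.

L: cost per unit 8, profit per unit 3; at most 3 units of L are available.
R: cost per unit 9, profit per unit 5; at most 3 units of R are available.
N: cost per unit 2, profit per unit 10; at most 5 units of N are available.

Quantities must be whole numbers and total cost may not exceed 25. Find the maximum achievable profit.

55

N has the best ratio (10/2); taking only N gives at most 5×10 = 50 (stopped by the supply cap of 5).
Mixing does better — 1×R and 5×N: cost 19 ≤ 25, profit 1·5 + 5·10 = 55.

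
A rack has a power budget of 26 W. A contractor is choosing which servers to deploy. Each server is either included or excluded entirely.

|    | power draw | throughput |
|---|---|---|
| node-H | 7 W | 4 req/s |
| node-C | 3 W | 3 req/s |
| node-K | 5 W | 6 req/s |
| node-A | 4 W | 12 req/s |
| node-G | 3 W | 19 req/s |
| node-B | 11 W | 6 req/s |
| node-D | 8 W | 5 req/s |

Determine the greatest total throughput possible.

This is an integer program with binary decision variables.
Allowing fractional choices, the relaxed optimum would be about 46.7, but servers are indivisible.
node-C + node-K + node-A + node-G + node-D: power draw 3 + 5 + 4 + 3 + 8 = 23 ≤ 26, throughput 3 + 6 + 12 + 19 + 5 = 45.
node-C + node-K + node-A + node-G + node-B: power draw 3 + 5 + 4 + 3 + 11 = 26 ≤ 26, throughput 3 + 6 + 12 + 19 + 6 = 46.
node-H + node-C + node-K + node-A + node-G: power draw 7 + 3 + 5 + 4 + 3 = 22 ≤ 26, throughput 4 + 3 + 6 + 12 + 19 = 44.
Best is node-C, node-K, node-A, node-G, and node-B with total throughput 46.

46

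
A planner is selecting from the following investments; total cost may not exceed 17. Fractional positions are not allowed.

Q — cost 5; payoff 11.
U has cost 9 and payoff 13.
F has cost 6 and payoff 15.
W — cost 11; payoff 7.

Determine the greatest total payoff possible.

Take U and F: cost 9 + 6 = 15 ≤ 17, payoff 13 + 15 = 28.
No other feasible combination does better.

28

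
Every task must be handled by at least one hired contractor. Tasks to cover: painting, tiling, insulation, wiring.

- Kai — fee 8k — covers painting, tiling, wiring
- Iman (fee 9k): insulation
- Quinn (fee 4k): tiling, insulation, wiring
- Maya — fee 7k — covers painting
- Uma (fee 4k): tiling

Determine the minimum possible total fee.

This is a weighted set-cover instance.
Choose Quinn and Maya: together they cover painting, tiling, insulation, wiring — every task.
Total fee: 4 + 7 = 11.
No cover costs less than 11.

11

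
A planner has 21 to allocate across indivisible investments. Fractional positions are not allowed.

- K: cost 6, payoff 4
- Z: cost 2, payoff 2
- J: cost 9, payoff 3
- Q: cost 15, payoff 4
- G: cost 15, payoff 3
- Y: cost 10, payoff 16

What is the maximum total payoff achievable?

Allowing fractional choices, the relaxed optimum would be about 23.0, but investments are indivisible.
K + Z + Y: cost 6 + 2 + 10 = 18 ≤ 21, payoff 4 + 2 + 16 = 22.
K + Y: cost 6 + 10 = 16 ≤ 21, payoff 4 + 16 = 20.
Z + J + Y: cost 2 + 9 + 10 = 21 ≤ 21, payoff 2 + 3 + 16 = 21.
Best is K, Z, and Y with total payoff 22.

22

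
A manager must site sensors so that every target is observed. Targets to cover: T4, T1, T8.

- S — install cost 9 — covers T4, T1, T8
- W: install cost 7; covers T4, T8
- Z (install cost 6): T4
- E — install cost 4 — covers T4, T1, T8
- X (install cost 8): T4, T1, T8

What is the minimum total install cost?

This is a weighted set-cover instance.
E alone covers T4, T1, T8 — every target.
Total install cost: 4.

4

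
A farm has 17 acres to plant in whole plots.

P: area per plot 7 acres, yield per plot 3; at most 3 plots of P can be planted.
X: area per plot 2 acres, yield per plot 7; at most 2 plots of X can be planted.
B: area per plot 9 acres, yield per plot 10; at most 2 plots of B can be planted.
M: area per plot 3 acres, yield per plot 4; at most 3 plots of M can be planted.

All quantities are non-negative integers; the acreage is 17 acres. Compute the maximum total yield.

X has the best ratio (7/2); taking only X gives at most 2×7 = 14 (stopped by the supply cap of 2).
Mixing does better — 2×X, 1×B, and 1×M: area 16 ≤ 17, yield 2·7 + 1·10 + 1·4 = 28.

28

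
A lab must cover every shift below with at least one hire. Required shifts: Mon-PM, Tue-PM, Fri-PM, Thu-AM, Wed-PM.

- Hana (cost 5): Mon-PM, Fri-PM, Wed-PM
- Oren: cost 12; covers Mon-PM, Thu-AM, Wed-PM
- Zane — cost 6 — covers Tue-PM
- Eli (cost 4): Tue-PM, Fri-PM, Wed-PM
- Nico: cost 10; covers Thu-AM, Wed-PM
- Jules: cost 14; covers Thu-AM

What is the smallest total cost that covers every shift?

16

The greedy cost-per-new-shift heuristic would pick Eli, Hana, and Nico for 19, but a cheaper cover exists.
Choose Oren and Eli: together they cover Mon-PM, Tue-PM, Fri-PM, Thu-AM, Wed-PM — every shift.
Total cost: 12 + 4 = 16.
No cover costs less than 16.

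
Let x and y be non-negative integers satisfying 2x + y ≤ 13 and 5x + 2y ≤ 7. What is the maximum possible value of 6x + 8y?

Relaxing integrality, the LP optimum is 28.00 at (x,y) = (0, 3.5), which is not an integer point.
(x,y)=(0,3): 2·0+1·3=3≤13, 5·0+2·3=6≤7, objective 24.
(x,y)=(0,2): 2·0+1·2=2≤13, 5·0+2·2=4≤7, objective 16.
Maximum is 24 at (x,y)=(0,3).

24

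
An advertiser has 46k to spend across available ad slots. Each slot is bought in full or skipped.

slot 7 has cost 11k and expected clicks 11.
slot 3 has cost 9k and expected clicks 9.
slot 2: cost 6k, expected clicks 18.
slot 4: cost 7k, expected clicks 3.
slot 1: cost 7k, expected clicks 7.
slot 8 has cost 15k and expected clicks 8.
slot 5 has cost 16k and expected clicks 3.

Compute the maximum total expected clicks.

48

slot 7 + slot 2 + slot 4 + slot 1 + slot 8: cost 11 + 6 + 7 + 7 + 15 = 46 ≤ 46, expected clicks 11 + 18 + 3 + 7 + 8 = 47.
slot 7 + slot 3 + slot 2 + slot 4 + slot 1: cost 11 + 9 + 6 + 7 + 7 = 40 ≤ 46, expected clicks 11 + 9 + 18 + 3 + 7 = 48.
Best is slot 7, slot 3, slot 2, slot 4, and slot 1 with total expected clicks 48.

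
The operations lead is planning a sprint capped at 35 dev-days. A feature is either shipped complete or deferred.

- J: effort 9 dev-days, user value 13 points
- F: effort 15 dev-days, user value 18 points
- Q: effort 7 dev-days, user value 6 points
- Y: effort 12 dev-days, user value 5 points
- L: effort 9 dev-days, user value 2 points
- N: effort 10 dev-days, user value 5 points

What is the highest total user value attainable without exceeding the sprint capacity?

Treat it as a binary knapsack problem.
J + F + Q: effort 9 + 15 + 7 = 31 ≤ 35, user value 13 + 18 + 6 = 37.
J + F + N: effort 9 + 15 + 10 = 34 ≤ 35, user value 13 + 18 + 5 = 36.
Best is J, F, and Q with total user value 37.

37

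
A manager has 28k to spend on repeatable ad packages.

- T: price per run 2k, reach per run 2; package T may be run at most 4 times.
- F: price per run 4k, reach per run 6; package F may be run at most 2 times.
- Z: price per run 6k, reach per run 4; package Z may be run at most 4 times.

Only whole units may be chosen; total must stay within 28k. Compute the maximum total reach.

1×T, 2×F, and 3×Z: price 28 ≤ 28, reach 1·2 + 2·6 + 3·4 = 26.
4×T, 2×F, and 2×Z: price 28 ≤ 28, reach 4·2 + 2·6 + 2·4 = 28.
Best is 28.

28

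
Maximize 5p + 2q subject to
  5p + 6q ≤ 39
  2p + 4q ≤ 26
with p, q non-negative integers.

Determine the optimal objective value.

The continuous relaxation peaks at (7.8, 0) with value 39.00; rounding to a feasible lattice point costs some objective.
(p,q)=(7,0): 5·7+6·0=35≤39, 2·7+4·0=14≤26, objective 35.
(p,q)=(6,1): 5·6+6·1=36≤39, 2·6+4·1=16≤26, objective 32.
Maximum is 35 at (p,q)=(7,0).

35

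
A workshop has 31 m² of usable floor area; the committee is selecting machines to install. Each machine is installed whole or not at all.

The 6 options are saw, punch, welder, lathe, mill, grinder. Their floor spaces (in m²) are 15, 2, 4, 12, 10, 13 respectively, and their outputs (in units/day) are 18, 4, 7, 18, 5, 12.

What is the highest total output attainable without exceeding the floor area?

Treat it as a binary knapsack problem.
Allowing fractional choices, the relaxed optimum would be about 44.6, but machines are indivisible.
saw + welder + lathe: floor space 15 + 4 + 12 = 31 ≤ 31, output 18 + 7 + 18 = 43.
punch + welder + lathe + grinder: floor space 2 + 4 + 12 + 13 = 31 ≤ 31, output 4 + 7 + 18 + 12 = 41.
Best is saw, welder, and lathe with total output 43.

43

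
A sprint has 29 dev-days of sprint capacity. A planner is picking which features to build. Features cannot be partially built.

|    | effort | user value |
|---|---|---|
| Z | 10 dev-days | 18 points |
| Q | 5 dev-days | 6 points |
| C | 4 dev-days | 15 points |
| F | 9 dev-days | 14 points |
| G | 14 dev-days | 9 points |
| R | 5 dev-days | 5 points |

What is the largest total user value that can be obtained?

Z + C + F + R: effort 10 + 4 + 9 + 5 = 28 ≤ 29, user value 18 + 15 + 14 + 5 = 52.
Z + C + F: effort 10 + 4 + 9 = 23 ≤ 29, user value 18 + 15 + 14 = 47.
Z + Q + C + F: effort 10 + 5 + 4 + 9 = 28 ≤ 29, user value 18 + 6 + 15 + 14 = 53.
Best is Z, Q, C, and F with total user value 53.

53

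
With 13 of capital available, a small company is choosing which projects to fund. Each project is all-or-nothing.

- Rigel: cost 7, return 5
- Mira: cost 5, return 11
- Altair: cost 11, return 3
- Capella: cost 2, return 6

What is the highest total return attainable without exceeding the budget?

17

This is a 0-1 knapsack instance.
Mira: cost 5 ≤ 13, return 11.
Mira + Capella: cost 5 + 2 = 7 ≤ 13, return 11 + 6 = 17.
Rigel + Mira: cost 7 + 5 = 12 ≤ 13, return 5 + 11 = 16.
Best is Mira and Capella with total return 17.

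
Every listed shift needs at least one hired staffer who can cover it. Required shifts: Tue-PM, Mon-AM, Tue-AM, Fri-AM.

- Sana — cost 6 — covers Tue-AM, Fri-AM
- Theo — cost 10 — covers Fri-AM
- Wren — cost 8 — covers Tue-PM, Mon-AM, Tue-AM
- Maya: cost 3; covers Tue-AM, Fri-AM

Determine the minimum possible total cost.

Choose Wren and Maya: together they cover Tue-PM, Mon-AM, Tue-AM, Fri-AM — every shift.
Total cost: 8 + 3 = 11.
No cover costs less than 11.

11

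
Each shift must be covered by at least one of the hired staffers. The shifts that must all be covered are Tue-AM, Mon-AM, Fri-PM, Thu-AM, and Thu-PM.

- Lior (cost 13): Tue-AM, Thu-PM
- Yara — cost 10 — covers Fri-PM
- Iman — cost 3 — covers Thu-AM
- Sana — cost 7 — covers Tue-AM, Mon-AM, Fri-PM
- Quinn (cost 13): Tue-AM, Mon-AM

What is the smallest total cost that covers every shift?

Choose Lior, Iman, and Sana: together they cover Tue-AM, Mon-AM, Fri-PM, Thu-AM, Thu-PM — every shift.
Total cost: 13 + 3 + 7 = 23.
No cover costs less than 23.

23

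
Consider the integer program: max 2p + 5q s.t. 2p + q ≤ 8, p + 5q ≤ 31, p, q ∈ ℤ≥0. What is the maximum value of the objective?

(p,q)=(1,6): 2·1+1·6=8≤8, 1·1+5·6=31≤31, objective 32.
(p,q)=(0,6): 2·0+1·6=6≤8, 1·0+5·6=30≤31, objective 30.
(p,q)=(1,5): 2·1+1·5=7≤8, 1·1+5·5=26≤31, objective 27.
(p,q)=(0,5): 2·0+1·5=5≤8, 1·0+5·5=25≤31, objective 25.
Maximum is 32 at (p,q)=(1,6).

32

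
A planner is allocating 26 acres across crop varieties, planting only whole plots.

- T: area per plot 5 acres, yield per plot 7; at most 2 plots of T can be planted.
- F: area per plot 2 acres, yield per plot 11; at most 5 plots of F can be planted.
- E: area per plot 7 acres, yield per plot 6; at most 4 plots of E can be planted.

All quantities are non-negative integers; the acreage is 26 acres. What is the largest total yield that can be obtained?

Take 2×T and 5×F: area 20 ≤ 26, yield 2·7 + 5·11 = 69.
F has the best ratio (11/2) and is taken to its limit of 5; remaining capacity is filled optimally with the others.

69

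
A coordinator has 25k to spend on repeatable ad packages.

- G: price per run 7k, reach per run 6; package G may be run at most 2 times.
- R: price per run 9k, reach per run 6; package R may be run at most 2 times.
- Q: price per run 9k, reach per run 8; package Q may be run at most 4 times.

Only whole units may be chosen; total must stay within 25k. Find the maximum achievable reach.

This is a bounded integer knapsack.
Q has the best ratio (8/9); taking only Q gives at most 2×8 = 16 (stopped by the price limit).
Mixing does better — 1×G and 2×Q: price 25 ≤ 25, reach 1·6 + 2·8 = 22.

22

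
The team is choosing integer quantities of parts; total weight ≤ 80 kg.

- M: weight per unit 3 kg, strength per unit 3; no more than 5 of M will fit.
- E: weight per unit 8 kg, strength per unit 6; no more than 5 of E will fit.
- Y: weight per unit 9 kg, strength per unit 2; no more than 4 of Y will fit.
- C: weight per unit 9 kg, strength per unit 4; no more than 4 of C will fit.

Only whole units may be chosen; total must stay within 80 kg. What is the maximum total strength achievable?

4×M, 5×E, and 3×C: weight 79 ≤ 80, strength 4·3 + 5·6 + 3·4 = 54.
5×M, 5×E, and 2×C: weight 73 ≤ 80, strength 5·3 + 5·6 + 2·4 = 53.
Best is 54.

54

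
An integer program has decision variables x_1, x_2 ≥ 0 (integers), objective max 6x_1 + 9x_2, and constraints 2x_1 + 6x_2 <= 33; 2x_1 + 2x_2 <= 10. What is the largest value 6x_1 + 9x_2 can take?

(x_1,x_2)=(0,5) is feasible, giving 45.
(x_1,x_2)=(1,4) is feasible, giving 42.
The best lattice point is (0,5), giving 45.

45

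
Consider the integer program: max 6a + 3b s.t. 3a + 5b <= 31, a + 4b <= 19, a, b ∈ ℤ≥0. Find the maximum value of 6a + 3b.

The continuous relaxation peaks at (10.3, 0) with value 62.00; rounding to a feasible lattice point costs some objective.
(a,b)=(10,0): 3·10+5·0=30≤31, 1·10+4·0=10≤19, objective 60.
(a,b)=(9,0): 3·9+5·0=27≤31, 1·9+4·0=9≤19, objective 54.
No feasible integer point exceeds 60.

60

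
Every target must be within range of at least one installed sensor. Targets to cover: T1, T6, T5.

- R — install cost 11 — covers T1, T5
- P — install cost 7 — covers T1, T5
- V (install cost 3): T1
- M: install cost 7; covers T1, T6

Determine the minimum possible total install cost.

The greedy cost-per-new-target heuristic would pick V, P, and M for 17, but a cheaper cover exists.
Choose P and M: together they cover T1, T6, T5 — every target.
Total install cost: 7 + 7 = 14.
No cover costs less than 14.

14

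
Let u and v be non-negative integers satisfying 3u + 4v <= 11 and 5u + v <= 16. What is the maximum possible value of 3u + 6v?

Relaxing integrality, the LP optimum is 16.50 at (u,v) = (0, 2.75), which is not an integer point.
(u,v)=(1,2): 3·1+4·2=11≤11, 5·1+1·2=7≤16, objective 15.
(u,v)=(2,1): 3·2+4·1=10≤11, 5·2+1·1=11≤16, objective 12.
(u,v)=(0,2): 3·0+4·2=8≤11, 5·0+1·2=2≤16, objective 12.
No feasible integer point exceeds 15.

15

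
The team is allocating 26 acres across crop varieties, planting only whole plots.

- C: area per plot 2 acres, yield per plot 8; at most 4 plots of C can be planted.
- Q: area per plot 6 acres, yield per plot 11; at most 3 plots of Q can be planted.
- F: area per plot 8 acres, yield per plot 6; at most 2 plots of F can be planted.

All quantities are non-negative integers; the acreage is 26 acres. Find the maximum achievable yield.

Take 4×C and 3×Q: area 26 ≤ 26, yield 4·8 + 3·11 = 65.
C has the best ratio (8/2) and is taken to its limit of 4; remaining capacity is filled optimally with the others.

65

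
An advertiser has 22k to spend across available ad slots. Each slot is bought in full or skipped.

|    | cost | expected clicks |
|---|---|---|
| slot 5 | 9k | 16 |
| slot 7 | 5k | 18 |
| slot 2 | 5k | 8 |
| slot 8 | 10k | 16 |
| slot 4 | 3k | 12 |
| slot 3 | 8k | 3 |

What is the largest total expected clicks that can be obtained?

Treat it as a binary knapsack problem.
slot 5 + slot 7 + slot 2 + slot 4: cost 9 + 5 + 5 + 3 = 22 ≤ 22, expected clicks 16 + 18 + 8 + 12 = 54.
slot 5 + slot 7 + slot 4: cost 9 + 5 + 3 = 17 ≤ 22, expected clicks 16 + 18 + 12 = 46.
slot 7 + slot 8 + slot 4: cost 5 + 10 + 3 = 18 ≤ 22, expected clicks 18 + 16 + 12 = 46.
Best is slot 5, slot 7, slot 2, and slot 4 with total expected clicks 54.

54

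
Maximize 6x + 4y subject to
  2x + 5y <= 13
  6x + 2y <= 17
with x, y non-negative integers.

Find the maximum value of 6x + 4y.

16

(x,y)=(2,1): 2·2+5·1=9≤13, 6·2+2·1=14≤17, objective 16.
(x,y)=(1,2): 2·1+5·2=12≤13, 6·1+2·2=10≤17, objective 14.
(x,y)=(2,0): 2·2+5·0=4≤13, 6·2+2·0=12≤17, objective 12.
Maximum is 16 at (x,y)=(2,1).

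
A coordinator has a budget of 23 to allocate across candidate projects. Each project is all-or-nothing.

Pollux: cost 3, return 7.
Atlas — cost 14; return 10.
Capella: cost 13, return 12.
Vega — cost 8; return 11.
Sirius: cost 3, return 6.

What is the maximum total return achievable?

Allowing fractional choices, the relaxed optimum would be about 32.3, but projects are indivisible.
Pollux + Capella + Sirius: cost 3 + 13 + 3 = 19 ≤ 23, return 7 + 12 + 6 = 25.
Pollux + Vega + Sirius: cost 3 + 8 + 3 = 14 ≤ 23, return 7 + 11 + 6 = 24.
Pollux + Atlas + Sirius: cost 3 + 14 + 3 = 20 ≤ 23, return 7 + 10 + 6 = 23.
Best is Pollux, Capella, and Sirius with total return 25.

25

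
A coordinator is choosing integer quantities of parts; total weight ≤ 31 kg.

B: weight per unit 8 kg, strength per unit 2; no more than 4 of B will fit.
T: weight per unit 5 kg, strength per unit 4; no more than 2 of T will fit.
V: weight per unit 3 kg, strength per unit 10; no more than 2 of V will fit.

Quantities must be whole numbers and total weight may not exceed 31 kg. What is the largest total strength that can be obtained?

This is a bounded integer knapsack.
V has the best ratio (10/3); taking only V gives at most 2×10 = 20 (stopped by the supply cap of 2).
Mixing does better — 1×B, 2×T, and 2×V: weight 24 ≤ 31, strength 1·2 + 2·4 + 2·10 = 30.

30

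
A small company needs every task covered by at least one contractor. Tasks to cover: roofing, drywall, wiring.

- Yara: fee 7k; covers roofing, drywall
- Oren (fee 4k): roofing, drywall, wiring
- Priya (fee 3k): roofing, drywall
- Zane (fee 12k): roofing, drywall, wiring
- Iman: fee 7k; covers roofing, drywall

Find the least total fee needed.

Oren alone covers roofing, drywall, wiring — every task.
Total fee: 4.
No cover costs less than 4.

4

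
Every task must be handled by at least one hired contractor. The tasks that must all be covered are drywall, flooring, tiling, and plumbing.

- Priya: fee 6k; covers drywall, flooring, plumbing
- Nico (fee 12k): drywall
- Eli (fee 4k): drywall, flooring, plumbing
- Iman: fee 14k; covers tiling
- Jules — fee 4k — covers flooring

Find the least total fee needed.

Choose Eli and Iman: together they cover drywall, flooring, tiling, plumbing — every task.
Total fee: 4 + 14 = 18.
No cover costs less than 18.

18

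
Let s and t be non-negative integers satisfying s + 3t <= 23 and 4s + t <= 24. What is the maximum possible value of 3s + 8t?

The continuous relaxation peaks at (4.45, 6.18) with value 62.82; rounding to a feasible lattice point costs some objective.
(s,t)=(2,7) is feasible, giving 62.
(s,t)=(4,6) is feasible, giving 60.
(s,t)=(1,7) is feasible, giving 59.
Maximum is 62 at (s,t)=(2,7).

62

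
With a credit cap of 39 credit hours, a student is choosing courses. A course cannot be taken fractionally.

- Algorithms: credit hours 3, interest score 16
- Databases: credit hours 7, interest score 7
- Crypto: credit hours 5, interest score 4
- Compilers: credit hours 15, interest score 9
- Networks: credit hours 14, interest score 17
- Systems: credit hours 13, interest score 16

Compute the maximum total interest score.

Allowing fractional choices, the relaxed optimum would be about 57.6, but courses are indivisible.
Algorithms + Databases + Networks + Systems: credit hours 3 + 7 + 14 + 13 = 37 ≤ 39, interest score 16 + 7 + 17 + 16 = 56.
Algorithms + Crypto + Networks + Systems: credit hours 3 + 5 + 14 + 13 = 35 ≤ 39, interest score 16 + 4 + 17 + 16 = 53.
Best is Algorithms, Databases, Networks, and Systems with total interest score 56.

56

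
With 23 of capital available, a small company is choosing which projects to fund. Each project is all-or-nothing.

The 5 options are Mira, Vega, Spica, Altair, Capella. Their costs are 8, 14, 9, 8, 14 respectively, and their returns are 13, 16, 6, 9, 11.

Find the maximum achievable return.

29

Allowing fractional choices, the relaxed optimum would be about 30.1, but projects are indivisible.
Mira + Vega: cost 8 + 14 = 22 ≤ 23, return 13 + 16 = 29.
Vega + Altair: cost 14 + 8 = 22 ≤ 23, return 16 + 9 = 25.
Best is Mira and Vega with total return 29.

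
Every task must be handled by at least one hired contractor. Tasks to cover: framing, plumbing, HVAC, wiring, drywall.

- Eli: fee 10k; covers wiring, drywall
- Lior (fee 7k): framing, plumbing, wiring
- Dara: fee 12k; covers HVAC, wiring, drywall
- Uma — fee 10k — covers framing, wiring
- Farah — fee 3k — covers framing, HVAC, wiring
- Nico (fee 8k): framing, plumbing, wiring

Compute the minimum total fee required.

The greedy cost-per-new-task heuristic would pick Farah, Lior, and Eli for 20, but a cheaper cover exists.
Choose Lior and Dara: together they cover framing, plumbing, HVAC, wiring, drywall — every task.
Total fee: 7 + 12 = 19.
No cover costs less than 19.

19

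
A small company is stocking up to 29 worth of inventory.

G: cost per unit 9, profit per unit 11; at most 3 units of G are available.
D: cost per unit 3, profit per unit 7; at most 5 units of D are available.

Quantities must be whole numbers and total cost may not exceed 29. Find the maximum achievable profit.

46

2×G and 3×D: cost 27 ≤ 29, profit 2·11 + 3·7 = 43.
1×G and 5×D: cost 24 ≤ 29, profit 1·11 + 5·7 = 46.
Best is 46.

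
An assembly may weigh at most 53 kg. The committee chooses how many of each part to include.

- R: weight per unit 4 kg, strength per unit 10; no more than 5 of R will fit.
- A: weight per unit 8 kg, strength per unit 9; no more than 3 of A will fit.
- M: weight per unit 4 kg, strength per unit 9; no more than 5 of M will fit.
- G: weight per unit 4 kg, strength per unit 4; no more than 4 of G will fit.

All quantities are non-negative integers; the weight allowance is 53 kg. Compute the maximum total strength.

108

Take 5×R, 1×A, 5×M, and 1×G: weight 52 ≤ 53, strength 5·10 + 1·9 + 5·9 + 1·4 = 108.
R has the best ratio (10/4) and is taken to its limit of 5; remaining capacity is filled optimally with the others.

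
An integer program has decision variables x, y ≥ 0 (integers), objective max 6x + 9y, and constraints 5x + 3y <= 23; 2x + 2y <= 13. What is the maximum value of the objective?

54

Relaxing integrality, the LP optimum is 58.50 at (x,y) = (0, 6.5), which is not an integer point.
(x,y)=(0,6): 5·0+3·6=18≤23, 2·0+2·6=12≤13, objective 54.
(x,y)=(1,5): 5·1+3·5=20≤23, 2·1+2·5=12≤13, objective 51.
(x,y)=(0,5): 5·0+3·5=15≤23, 2·0+2·5=10≤13, objective 45.
The best lattice point is (0,6), giving 54.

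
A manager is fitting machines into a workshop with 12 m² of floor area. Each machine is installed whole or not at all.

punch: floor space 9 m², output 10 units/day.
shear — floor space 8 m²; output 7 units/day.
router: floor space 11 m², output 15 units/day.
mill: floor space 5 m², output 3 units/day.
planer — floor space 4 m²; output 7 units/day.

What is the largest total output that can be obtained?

Allowing fractional choices, the relaxed optimum would be about 17.9, but machines are indivisible.
shear + planer: floor space 8 + 4 = 12 ≤ 12, output 7 + 7 = 14.
punch: floor space 9 ≤ 12, output 10.
router: floor space 11 ≤ 12, output 15.
Best is router with total output 15.

15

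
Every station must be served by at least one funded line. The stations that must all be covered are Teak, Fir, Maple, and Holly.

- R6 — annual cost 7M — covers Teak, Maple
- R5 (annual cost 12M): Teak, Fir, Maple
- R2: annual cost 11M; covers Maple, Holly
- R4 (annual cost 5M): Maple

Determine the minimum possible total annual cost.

This is an integer covering problem.
The greedy cost-per-new-station heuristic would pick R6, R2, and R5 for 30, but a cheaper cover exists.
Choose R5 and R2: together they cover Teak, Fir, Maple, Holly — every station.
Total annual cost: 12 + 11 = 23.
No cover costs less than 23.

23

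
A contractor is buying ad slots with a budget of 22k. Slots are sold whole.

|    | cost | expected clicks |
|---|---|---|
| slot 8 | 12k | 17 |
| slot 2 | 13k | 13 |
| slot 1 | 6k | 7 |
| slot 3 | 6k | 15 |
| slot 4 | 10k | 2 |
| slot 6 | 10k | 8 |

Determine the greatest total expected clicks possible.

Treat it as a binary knapsack problem.
Take slot 8 and slot 3: cost 12 + 6 = 18 ≤ 22, expected clicks 17 + 15 = 32.
No other feasible combination does better.

32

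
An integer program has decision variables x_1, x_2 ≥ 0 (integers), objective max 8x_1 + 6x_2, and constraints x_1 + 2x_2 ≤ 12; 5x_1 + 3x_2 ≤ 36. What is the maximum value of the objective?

60

The continuous relaxation peaks at (5.14, 3.43) with value 61.71; rounding to a feasible lattice point costs some objective.
(x_1,x_2)=(6,2): 1·6+2·2=10≤12, 5·6+3·2=36≤36, objective 60.
(x_1,x_2)=(5,3): 1·5+2·3=11≤12, 5·5+3·3=34≤36, objective 58.
(x_1,x_2)=(4,4): 1·4+2·4=12≤12, 5·4+3·4=32≤36, objective 56.
Maximum is 60 at (x_1,x_2)=(6,2).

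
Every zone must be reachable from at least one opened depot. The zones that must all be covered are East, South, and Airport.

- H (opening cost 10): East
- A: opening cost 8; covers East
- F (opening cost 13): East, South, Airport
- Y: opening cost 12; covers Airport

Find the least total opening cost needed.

13

F alone covers East, South, Airport — every zone.
Total opening cost: 13.
No cover costs less than 13.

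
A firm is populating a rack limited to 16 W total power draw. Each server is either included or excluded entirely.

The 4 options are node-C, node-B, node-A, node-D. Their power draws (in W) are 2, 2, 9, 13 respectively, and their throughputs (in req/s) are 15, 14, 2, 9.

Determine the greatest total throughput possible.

31

Treat it as a binary knapsack problem.
Allowing fractional choices, the relaxed optimum would be about 37.3, but servers are indivisible.
node-C + node-B: power draw 2 + 2 = 4 ≤ 16, throughput 15 + 14 = 29.
node-C + node-B + node-A: power draw 2 + 2 + 9 = 13 ≤ 16, throughput 15 + 14 + 2 = 31.
Best is node-C, node-B, and node-A with total throughput 31.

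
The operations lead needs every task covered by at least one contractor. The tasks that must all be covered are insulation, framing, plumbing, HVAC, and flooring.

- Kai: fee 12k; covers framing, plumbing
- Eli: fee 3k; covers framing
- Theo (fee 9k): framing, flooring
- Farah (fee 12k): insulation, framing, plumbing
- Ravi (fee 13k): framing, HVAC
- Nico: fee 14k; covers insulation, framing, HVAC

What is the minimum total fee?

The greedy cost-per-new-task heuristic would pick Eli, Farah, Theo, and Ravi for 37, but a cheaper cover exists.
Choose Theo, Farah, and Ravi: together they cover insulation, framing, plumbing, HVAC, flooring — every task.
Total fee: 9 + 12 + 13 = 34.
No cover costs less than 34.

34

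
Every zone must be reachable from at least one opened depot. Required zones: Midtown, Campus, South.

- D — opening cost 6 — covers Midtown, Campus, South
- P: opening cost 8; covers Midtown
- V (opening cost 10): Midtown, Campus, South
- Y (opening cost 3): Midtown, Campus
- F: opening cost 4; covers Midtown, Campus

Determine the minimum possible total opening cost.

This is an integer covering problem.
D alone covers Midtown, Campus, South — every zone.
Total opening cost: 6.

6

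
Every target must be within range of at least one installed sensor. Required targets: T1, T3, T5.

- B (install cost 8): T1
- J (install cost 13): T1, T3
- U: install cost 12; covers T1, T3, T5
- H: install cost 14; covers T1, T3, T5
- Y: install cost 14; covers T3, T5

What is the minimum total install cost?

U alone covers T1, T3, T5 — every target.
Total install cost: 12.

12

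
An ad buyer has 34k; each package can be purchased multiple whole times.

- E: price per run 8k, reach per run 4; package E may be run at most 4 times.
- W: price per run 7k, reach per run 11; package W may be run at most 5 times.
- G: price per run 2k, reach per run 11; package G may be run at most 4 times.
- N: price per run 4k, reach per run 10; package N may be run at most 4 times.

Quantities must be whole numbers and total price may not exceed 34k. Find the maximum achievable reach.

This is a bounded integer knapsack.
G has the best ratio (11/2); taking only G gives at most 4×11 = 44 (stopped by the supply cap of 4).
Mixing does better — 2×W, 4×G, and 3×N: price 34 ≤ 34, reach 2·11 + 4·11 + 3·10 = 96.

96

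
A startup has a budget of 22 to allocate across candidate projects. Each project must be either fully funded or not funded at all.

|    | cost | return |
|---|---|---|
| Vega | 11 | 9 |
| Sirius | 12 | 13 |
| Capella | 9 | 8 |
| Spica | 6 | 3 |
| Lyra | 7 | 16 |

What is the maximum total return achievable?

This is a 0-1 knapsack instance.
Sirius + Lyra: cost 12 + 7 = 19 ≤ 22, return 13 + 16 = 29.
Capella + Spica + Lyra: cost 9 + 6 + 7 = 22 ≤ 22, return 8 + 3 + 16 = 27.
Best is Sirius and Lyra with total return 29.

29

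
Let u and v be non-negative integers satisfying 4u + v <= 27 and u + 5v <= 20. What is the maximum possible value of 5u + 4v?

The continuous relaxation peaks at (6.05, 2.79) with value 41.42; rounding to a feasible lattice point costs some objective.
(u,v)=(6,2): 4·6+1·2=26≤27, 1·6+5·2=16≤20, objective 38.
(u,v)=(5,3): 4·5+1·3=23≤27, 1·5+5·3=20≤20, objective 37.
(u,v)=(6,1): 4·6+1·1=25≤27, 1·6+5·1=11≤20, objective 34.
No feasible integer point exceeds 38.

38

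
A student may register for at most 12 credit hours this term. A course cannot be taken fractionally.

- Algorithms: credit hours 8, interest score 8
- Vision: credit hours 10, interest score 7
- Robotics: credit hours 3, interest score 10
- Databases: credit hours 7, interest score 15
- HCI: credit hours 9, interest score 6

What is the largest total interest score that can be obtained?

Allowing fractional choices, the relaxed optimum would be about 27.0, but courses are indivisible.
Robotics + Databases: credit hours 3 + 7 = 10 ≤ 12, interest score 10 + 15 = 25.
Algorithms + Robotics: credit hours 8 + 3 = 11 ≤ 12, interest score 8 + 10 = 18.
Best is Robotics and Databases with total interest score 25.

25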